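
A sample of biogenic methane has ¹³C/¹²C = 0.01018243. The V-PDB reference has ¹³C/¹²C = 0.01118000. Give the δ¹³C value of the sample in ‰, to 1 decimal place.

-89.2‰

δ¹³C = (R_sample / R_standard − 1) × 1000
R_sample / R_standard = 0.01018243 / 0.01118000 = 0.910772
δ¹³C = (0.910772 − 1) × 1000 = -89.23‰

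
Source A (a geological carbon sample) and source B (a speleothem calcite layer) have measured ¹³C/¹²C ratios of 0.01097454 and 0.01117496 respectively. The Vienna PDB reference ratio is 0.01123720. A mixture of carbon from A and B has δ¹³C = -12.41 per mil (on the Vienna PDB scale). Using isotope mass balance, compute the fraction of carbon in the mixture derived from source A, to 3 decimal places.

δ_A = (0.01097454/0.01123720 − 1)×1000 = (0.976626 − 1)×1000 = -23.374 per mil
δ_B = (0.01117496/0.01123720 − 1)×1000 = (0.994461 − 1)×1000 = -5.539 per mil
f_A = (δ_mix − δ_B)/(δ_A − δ_B) = (-12.41 − (-5.539))/(-23.374 − (-5.539))
f_A = -6.871 / -17.835 = 0.3853

0.385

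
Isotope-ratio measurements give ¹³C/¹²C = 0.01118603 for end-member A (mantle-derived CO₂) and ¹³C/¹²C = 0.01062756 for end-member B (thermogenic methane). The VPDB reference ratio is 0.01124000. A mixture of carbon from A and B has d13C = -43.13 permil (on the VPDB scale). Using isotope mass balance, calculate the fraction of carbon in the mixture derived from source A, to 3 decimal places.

0.229

δ_A = (0.01118603/0.01124000 − 1)×1000 = (0.995198 − 1)×1000 = -4.802 permil
δ_B = (0.01062756/0.01124000 − 1)×1000 = (0.945512 − 1)×1000 = -54.488 permil
f_A = (δ_mix − δ_B)/(δ_A − δ_B) = (-43.13 − (-54.488))/(-4.802 − (-54.488))
f_A = 11.358 / 49.686 = 0.2286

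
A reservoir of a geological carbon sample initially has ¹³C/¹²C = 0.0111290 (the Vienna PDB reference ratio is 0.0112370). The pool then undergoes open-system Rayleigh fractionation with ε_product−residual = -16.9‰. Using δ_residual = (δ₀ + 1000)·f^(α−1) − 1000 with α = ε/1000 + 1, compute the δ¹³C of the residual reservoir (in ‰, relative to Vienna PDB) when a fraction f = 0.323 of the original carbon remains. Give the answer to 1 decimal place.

δ₀ = (0.0111290/0.0112370 − 1)×1000 = (0.990389 − 1)×1000 = -9.611‰
α − 1 = ε/1000 = -0.0169
f^(α−1) = 0.323^(-0.0169) = 1.019282
δ_res = (-9.611 + 1000) × 1.019282 − 1000 = 1009.486 − 1000 = 9.49‰

9.5‰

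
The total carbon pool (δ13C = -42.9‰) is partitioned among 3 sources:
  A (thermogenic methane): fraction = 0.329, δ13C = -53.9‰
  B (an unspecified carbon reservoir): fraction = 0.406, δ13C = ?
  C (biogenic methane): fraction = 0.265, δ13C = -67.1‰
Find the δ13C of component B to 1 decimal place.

-18.2‰

Isotope mass balance: δ_bulk = Σ fᵢ·δᵢ.
-42.9 = 0.329×(-53.9) + 0.406×δ_B + 0.265×(-67.1)
0.406·δ_B = -42.9 − (-35.515) = -7.385
δ_B = -7.385 / 0.406 = -18.19‰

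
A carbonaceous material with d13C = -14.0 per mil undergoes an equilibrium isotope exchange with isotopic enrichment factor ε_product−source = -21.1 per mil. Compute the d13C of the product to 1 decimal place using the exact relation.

-34.8 per mil

Exactly, δ_product = (δ_source + 1000)·(ε/1000 + 1) − 1000.
δ_product = (-14.0 + 1000) × (-21.1/1000 + 1) − 1000
δ_product = -34.80 per mil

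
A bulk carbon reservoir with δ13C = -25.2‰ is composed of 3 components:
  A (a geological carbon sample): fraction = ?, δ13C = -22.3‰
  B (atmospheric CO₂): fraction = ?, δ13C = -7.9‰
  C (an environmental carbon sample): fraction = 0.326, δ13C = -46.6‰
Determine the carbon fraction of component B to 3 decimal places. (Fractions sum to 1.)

Let f_B and f_A be the unknown fractions; fractions sum to 1 so f_B + f_A = 0.674.
Mass balance: Σ fᵢ·δᵢ = δ_bulk ⇒ f_B·(-7.9) + f_A·(-22.3) = -25.2 − (-15.192) = -10.008
Substitute f_A = 0.674 − f_B:
f_B·(-7.9 − -22.3) = -10.008 − 0.674×(-22.3) = 5.022
f_B = 5.022 / 14.4 = 0.3487

0.349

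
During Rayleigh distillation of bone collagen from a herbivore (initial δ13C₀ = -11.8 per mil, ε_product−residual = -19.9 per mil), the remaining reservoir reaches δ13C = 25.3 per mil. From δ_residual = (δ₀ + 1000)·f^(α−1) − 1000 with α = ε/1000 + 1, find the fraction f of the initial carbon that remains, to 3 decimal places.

0.157

α − 1 = ε/1000 = -0.0199
(δ_res + 1000)/(δ₀ + 1000) = (25.3 + 1000)/(-11.8 + 1000) = 1025.3/988.2 = 1.037543
f = 1.037543^(1/-0.0199) = exp(ln(1.037543)/-0.0199) = exp(0.03686/-0.0199)
f = exp(-1.8520) = 0.1569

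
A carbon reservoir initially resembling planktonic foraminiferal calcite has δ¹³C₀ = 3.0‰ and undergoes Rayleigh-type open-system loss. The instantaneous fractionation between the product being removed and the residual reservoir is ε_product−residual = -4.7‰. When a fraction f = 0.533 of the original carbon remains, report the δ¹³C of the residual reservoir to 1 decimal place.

6.0‰

Rayleigh residual: δ_res = (δ₀ + 1000)·f^(α−1) − 1000
α = ε/1000 + 1 = 0.99530, so α − 1 = -0.00470
f^(α−1) = 0.533^(-0.00470) = 1.002962
δ_res = (3.0 + 1000) × 1.002962 − 1000 = 1005.971 − 1000 = 5.97‰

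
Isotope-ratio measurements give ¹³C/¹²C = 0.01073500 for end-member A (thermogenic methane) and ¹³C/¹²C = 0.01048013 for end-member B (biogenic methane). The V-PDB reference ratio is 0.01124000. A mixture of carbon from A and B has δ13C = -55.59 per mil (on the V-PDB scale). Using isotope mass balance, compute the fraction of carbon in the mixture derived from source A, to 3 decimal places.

0.530

δ_A = (0.01073500/0.01124000 − 1)×1000 = (0.955071 − 1)×1000 = -44.929 per mil
δ_B = (0.01048013/0.01124000 − 1)×1000 = (0.932396 − 1)×1000 = -67.604 per mil
f_A = (δ_mix − δ_B)/(δ_A − δ_B) = (-55.59 − (-67.604))/(-44.929 − (-67.604))
f_A = 12.014 / 22.675 = 0.5298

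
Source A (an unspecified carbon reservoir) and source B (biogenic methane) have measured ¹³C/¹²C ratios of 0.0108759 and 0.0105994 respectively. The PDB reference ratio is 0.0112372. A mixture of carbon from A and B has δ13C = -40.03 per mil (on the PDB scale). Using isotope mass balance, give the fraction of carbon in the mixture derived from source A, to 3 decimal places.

0.680

δ_A = (0.0108759/0.0112372 − 1)×1000 = (0.967848 − 1)×1000 = -32.152 per mil
δ_B = (0.0105994/0.0112372 − 1)×1000 = (0.943242 − 1)×1000 = -56.758 per mil
f_A = (δ_mix − δ_B)/(δ_A − δ_B) = (-40.03 − (-56.758))/(-32.152 − (-56.758))
f_A = 16.728 / 24.606 = 0.6798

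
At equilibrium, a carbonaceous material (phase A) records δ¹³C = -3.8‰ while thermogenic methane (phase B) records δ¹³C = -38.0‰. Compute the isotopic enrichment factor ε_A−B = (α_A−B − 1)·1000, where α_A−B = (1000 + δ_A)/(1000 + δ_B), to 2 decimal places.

α_A−B = (1000 + -3.8) / (1000 + -38.0) = 996.2 / 962.0 = 1.035551
ε_A−B = (1.035551 − 1) × 1000 = 35.551‰
(The approximation ε ≈ δ_A − δ_B would give 34.2‰.)

35.55‰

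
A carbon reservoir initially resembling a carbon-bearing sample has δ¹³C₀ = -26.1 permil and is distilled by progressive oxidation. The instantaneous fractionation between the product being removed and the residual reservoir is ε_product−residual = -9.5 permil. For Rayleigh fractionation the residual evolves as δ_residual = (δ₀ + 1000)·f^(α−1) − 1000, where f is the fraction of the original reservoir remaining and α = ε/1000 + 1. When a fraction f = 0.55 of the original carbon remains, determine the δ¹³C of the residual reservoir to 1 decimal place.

Rayleigh residual: δ_res = (δ₀ + 1000)·f^(α−1) − 1000
α = ε/1000 + 1 = 0.99050, so α − 1 = -0.00950
f^(α−1) = 0.55^(-0.00950) = 1.005696
δ_res = (-26.1 + 1000) × 1.005696 − 1000 = 979.447 − 1000 = -20.55 permil

-20.6 permil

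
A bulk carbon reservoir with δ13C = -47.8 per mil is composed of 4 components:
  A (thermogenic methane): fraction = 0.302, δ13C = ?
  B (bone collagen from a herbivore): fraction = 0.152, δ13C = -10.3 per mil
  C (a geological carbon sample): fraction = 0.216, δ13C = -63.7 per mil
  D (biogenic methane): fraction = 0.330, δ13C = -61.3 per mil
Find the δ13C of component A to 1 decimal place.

-40.6 per mil

Isotope mass balance: δ_bulk = Σ fᵢ·δᵢ.
-47.8 = 0.302×δ_A + 0.152×(-10.3) + 0.216×(-63.7) + 0.330×(-61.3)
0.302·δ_A = -47.8 − (-35.554) = -12.246
δ_A = -12.246 / 0.302 = -40.55 per mil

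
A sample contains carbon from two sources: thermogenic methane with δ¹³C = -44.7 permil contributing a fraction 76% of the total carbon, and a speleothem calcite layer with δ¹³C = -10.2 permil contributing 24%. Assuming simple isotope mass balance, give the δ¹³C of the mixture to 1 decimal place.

δ_mix = f_A·δ_A + f_B·δ_B
δ_mix = 0.76 × (-44.7) + 0.24 × (-10.2)
δ_mix = -33.97 + -2.45 = -36.42 permil

-36.4 permil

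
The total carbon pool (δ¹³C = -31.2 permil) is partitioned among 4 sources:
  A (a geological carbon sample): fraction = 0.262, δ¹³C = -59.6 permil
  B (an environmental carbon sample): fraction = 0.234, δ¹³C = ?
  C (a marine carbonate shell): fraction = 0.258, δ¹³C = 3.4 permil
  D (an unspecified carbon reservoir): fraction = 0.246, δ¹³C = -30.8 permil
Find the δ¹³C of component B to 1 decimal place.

-38.0 permil

Isotope mass balance: δ_bulk = Σ fᵢ·δᵢ.
-31.2 = 0.262×(-59.6) + 0.234×δ_B + 0.258×(3.4) + 0.246×(-30.8)
0.234·δ_B = -31.2 − (-22.315) = -8.885
δ_B = -8.885 / 0.234 = -37.97 permil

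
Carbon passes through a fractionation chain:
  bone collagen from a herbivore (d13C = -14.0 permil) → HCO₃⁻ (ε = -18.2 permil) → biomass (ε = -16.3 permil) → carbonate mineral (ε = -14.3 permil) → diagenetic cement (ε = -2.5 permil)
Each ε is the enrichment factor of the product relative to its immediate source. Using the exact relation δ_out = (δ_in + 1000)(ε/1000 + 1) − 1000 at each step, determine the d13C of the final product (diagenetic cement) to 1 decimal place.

-63.7 permil

step 1: δ = (-14.00 + 1000)·(-18.2/1000 + 1) − 1000 = -31.95 permil
step 2: δ = (-31.95 + 1000)·(-16.3/1000 + 1) − 1000 = -47.72 permil
step 3: δ = (-47.72 + 1000)·(-14.3/1000 + 1) − 1000 = -61.34 permil
step 4: δ = (-61.34 + 1000)·(-2.5/1000 + 1) − 1000 = -63.69 permil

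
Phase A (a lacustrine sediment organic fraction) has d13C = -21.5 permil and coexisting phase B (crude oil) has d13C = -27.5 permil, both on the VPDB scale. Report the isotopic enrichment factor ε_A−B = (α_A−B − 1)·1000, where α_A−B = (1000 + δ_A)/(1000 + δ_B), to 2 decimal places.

6.17 permil

α_A−B = (1000 + -21.5) / (1000 + -27.5) = 978.5 / 972.5 = 1.006170
ε_A−B = (1.006170 − 1) × 1000 = 6.170 permil
(The approximation ε ≈ δ_A − δ_B would give 6.0 permil.)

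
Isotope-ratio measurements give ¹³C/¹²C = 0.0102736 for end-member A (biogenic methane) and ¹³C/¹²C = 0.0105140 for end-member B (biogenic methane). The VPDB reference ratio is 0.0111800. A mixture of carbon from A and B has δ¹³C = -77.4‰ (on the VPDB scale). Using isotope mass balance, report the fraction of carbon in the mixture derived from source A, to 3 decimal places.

δ_A = (0.0102736/0.0111800 − 1)×1000 = (0.918927 − 1)×1000 = -81.073‰
δ_B = (0.0105140/0.0111800 − 1)×1000 = (0.940429 − 1)×1000 = -59.571‰
f_A = (δ_mix − δ_B)/(δ_A − δ_B) = (-77.4 − (-59.571))/(-81.073 − (-59.571))
f_A = -17.829 / -21.503 = 0.8292

0.829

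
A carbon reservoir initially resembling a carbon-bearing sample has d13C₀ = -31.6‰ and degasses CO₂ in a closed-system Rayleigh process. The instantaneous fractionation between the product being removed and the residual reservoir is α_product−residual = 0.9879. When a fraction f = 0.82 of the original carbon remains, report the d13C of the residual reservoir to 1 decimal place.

-29.3‰

Rayleigh residual: δ_res = (δ₀ + 1000)·f^(α−1) − 1000
α − 1 = -0.01210
f^(α−1) = 0.82^(-0.01210) = 1.002404
δ_res = (-31.6 + 1000) × 1.002404 − 1000 = 970.728 − 1000 = -29.27‰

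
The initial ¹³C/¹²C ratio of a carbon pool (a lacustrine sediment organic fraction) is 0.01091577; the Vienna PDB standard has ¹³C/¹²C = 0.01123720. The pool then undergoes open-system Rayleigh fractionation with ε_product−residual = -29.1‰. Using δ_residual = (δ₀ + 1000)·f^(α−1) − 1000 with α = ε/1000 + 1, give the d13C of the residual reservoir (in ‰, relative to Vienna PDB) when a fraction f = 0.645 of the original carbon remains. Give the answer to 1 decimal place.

-16.1‰

δ₀ = (0.01091577/0.01123720 − 1)×1000 = (0.971396 − 1)×1000 = -28.604‰
α − 1 = ε/1000 = -0.0291
f^(α−1) = 0.645^(-0.0291) = 1.012842
δ_res = (-28.604 + 1000) × 1.012842 − 1000 = 983.871 − 1000 = -16.13‰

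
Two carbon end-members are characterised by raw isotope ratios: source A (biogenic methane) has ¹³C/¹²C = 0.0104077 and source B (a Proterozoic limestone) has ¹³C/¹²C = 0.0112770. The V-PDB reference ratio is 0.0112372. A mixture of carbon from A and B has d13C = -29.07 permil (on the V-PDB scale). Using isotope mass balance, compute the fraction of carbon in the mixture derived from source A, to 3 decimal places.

0.422

δ_A = (0.0104077/0.0112372 − 1)×1000 = (0.926183 − 1)×1000 = -73.817 permil
δ_B = (0.0112770/0.0112372 − 1)×1000 = (1.003542 − 1)×1000 = 3.542 permil
f_A = (δ_mix − δ_B)/(δ_A − δ_B) = (-29.07 − (3.542))/(-73.817 − (3.542))
f_A = -32.612 / -77.359 = 0.4216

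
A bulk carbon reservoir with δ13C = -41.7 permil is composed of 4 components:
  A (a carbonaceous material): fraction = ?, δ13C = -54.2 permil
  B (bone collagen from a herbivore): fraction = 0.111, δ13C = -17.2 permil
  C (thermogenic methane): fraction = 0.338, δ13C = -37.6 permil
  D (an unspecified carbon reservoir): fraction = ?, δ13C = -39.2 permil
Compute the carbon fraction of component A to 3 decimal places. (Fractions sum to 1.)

0.366

Let f_A and f_D be the unknown fractions; fractions sum to 1 so f_A + f_D = 0.551.
Mass balance: Σ fᵢ·δᵢ = δ_bulk ⇒ f_A·(-54.2) + f_D·(-39.2) = -41.7 − (-14.618) = -27.082
Substitute f_D = 0.551 − f_A:
f_A·(-54.2 − -39.2) = -27.082 − 0.551×(-39.2) = -5.483
f_A = -5.483 / -15.0 = 0.3655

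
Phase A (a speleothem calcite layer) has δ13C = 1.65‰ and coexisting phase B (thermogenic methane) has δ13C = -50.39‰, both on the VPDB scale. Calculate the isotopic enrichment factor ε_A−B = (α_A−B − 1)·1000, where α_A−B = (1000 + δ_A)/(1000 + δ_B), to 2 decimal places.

54.80‰

α_A−B = (1000 + 1.65) / (1000 + -50.39) = 1001.65 / 949.61 = 1.054801
ε_A−B = (1.054801 − 1) × 1000 = 54.801‰
(The approximation ε ≈ δ_A − δ_B would give 52.04‰.)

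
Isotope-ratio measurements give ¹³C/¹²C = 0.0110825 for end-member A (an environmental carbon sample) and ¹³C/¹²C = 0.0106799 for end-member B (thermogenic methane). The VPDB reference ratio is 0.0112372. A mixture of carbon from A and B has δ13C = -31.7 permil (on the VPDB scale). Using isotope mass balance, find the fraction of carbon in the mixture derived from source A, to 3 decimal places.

δ_A = (0.0110825/0.0112372 − 1)×1000 = (0.986233 − 1)×1000 = -13.767 permil
δ_B = (0.0106799/0.0112372 − 1)×1000 = (0.950406 − 1)×1000 = -49.594 permil
f_A = (δ_mix − δ_B)/(δ_A − δ_B) = (-31.7 − (-49.594))/(-13.767 − (-49.594))
f_A = 17.894 / 35.827 = 0.4995

0.499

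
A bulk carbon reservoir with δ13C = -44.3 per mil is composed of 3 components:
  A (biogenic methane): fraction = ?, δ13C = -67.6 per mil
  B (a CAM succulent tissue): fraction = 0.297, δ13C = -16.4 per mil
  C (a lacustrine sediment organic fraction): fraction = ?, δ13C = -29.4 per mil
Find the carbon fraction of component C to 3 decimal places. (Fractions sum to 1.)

Let f_C and f_A be the unknown fractions; fractions sum to 1 so f_C + f_A = 0.703.
Mass balance: Σ fᵢ·δᵢ = δ_bulk ⇒ f_C·(-29.4) + f_A·(-67.6) = -44.3 − (-4.871) = -39.429
Substitute f_A = 0.703 − f_C:
f_C·(-29.4 − -67.6) = -39.429 − 0.703×(-67.6) = 8.094
f_C = 8.094 / 38.2 = 0.2119

0.212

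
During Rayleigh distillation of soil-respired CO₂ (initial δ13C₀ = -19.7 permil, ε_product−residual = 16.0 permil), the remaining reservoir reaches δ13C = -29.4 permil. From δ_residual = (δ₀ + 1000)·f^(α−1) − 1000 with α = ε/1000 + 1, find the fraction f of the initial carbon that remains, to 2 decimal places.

0.54

α − 1 = ε/1000 = 0.0160
(δ_res + 1000)/(δ₀ + 1000) = (-29.4 + 1000)/(-19.7 + 1000) = 970.6/980.3 = 0.990105
f = 0.990105^(1/0.0160) = exp(ln(0.990105)/0.0160) = exp(-0.00994/0.0160)
f = exp(-0.6215) = 0.5371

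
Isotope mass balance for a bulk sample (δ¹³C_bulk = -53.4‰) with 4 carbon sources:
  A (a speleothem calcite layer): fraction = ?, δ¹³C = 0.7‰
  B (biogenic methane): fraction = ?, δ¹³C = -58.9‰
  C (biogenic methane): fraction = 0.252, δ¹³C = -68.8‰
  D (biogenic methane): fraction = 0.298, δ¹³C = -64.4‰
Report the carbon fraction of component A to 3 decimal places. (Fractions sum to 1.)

Let f_A and f_B be the unknown fractions; fractions sum to 1 so f_A + f_B = 0.450.
Mass balance: Σ fᵢ·δᵢ = δ_bulk ⇒ f_A·(0.7) + f_B·(-58.9) = -53.4 − (-36.529) = -16.871
Substitute f_B = 0.450 − f_A:
f_A·(0.7 − -58.9) = -16.871 − 0.450×(-58.9) = 9.634
f_A = 9.634 / 59.6 = 0.1616

0.162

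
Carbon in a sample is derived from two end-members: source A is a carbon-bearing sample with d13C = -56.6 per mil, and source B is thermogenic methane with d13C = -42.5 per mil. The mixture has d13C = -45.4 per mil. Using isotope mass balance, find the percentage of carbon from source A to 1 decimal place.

δ_mix = f_A·δ_A + (1 − f_A)·δ_B  ⇒  f_A = (δ_mix − δ_B)/(δ_A − δ_B)
f_A = (-45.4 − (-42.5)) / (-56.6 − (-42.5))
f_A = -2.9 / -14.1 = 0.2057

20.6%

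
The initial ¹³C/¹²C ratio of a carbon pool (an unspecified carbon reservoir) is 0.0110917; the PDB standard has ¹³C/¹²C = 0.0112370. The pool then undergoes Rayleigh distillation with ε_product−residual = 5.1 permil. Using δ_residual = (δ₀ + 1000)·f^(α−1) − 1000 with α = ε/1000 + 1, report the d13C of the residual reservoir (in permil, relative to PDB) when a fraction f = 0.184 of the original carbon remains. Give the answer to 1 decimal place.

δ₀ = (0.0110917/0.0112370 − 1)×1000 = (0.987070 − 1)×1000 = -12.930 permil
α − 1 = ε/1000 = 0.0051
f^(α−1) = 0.184^(0.0051) = 0.991404
δ_res = (-12.930 + 1000) × 0.991404 − 1000 = 978.584 − 1000 = -21.42 permil

-21.4 permil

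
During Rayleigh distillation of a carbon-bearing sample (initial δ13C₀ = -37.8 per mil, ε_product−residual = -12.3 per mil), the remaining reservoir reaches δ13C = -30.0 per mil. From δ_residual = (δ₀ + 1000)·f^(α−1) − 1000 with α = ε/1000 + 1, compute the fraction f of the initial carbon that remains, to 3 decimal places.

0.519

α − 1 = ε/1000 = -0.0123
(δ_res + 1000)/(δ₀ + 1000) = (-30.0 + 1000)/(-37.8 + 1000) = 970.0/962.2 = 1.008106
f = 1.008106^(1/-0.0123) = exp(ln(1.008106)/-0.0123) = exp(0.00807/-0.0123)
f = exp(-0.6564) = 0.5187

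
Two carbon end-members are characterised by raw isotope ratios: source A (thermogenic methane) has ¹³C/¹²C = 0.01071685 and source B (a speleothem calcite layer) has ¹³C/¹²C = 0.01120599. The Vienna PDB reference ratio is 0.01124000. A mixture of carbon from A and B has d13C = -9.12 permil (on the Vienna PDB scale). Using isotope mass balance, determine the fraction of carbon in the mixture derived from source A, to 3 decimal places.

0.140

δ_A = (0.01071685/0.01124000 − 1)×1000 = (0.953456 − 1)×1000 = -46.544 permil
δ_B = (0.01120599/0.01124000 − 1)×1000 = (0.996974 − 1)×1000 = -3.026 permil
f_A = (δ_mix − δ_B)/(δ_A − δ_B) = (-9.12 − (-3.026))/(-46.544 − (-3.026))
f_A = -6.094 / -43.518 = 0.1400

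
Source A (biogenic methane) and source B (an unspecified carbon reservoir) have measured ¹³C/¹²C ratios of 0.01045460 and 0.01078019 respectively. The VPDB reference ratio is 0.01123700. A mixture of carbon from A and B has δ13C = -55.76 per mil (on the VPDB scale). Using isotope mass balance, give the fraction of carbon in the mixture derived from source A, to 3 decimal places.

0.521

δ_A = (0.01045460/0.01123700 − 1)×1000 = (0.930373 − 1)×1000 = -69.627 per mil
δ_B = (0.01078019/0.01123700 − 1)×1000 = (0.959348 − 1)×1000 = -40.652 per mil
f_A = (δ_mix − δ_B)/(δ_A − δ_B) = (-55.76 − (-40.652))/(-69.627 − (-40.652))
f_A = -15.108 / -28.975 = 0.5214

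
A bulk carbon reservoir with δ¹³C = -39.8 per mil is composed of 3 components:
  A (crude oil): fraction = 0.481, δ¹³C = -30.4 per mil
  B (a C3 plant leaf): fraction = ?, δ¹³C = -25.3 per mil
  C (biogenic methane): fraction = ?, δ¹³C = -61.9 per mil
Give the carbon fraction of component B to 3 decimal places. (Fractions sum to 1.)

0.190

Let f_B and f_C be the unknown fractions; fractions sum to 1 so f_B + f_C = 0.519.
Mass balance: Σ fᵢ·δᵢ = δ_bulk ⇒ f_B·(-25.3) + f_C·(-61.9) = -39.8 − (-14.622) = -25.178
Substitute f_C = 0.519 − f_B:
f_B·(-25.3 − -61.9) = -25.178 − 0.519×(-61.9) = 6.949
f_B = 6.949 / 36.6 = 0.1898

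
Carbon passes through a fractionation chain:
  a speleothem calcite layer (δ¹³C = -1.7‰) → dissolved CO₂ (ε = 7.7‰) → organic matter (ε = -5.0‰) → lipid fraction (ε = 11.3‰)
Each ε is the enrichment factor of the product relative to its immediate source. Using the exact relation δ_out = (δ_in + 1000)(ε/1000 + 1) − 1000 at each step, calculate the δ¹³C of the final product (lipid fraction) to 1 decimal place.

step 1: δ = (-1.70 + 1000)·(7.7/1000 + 1) − 1000 = 5.99‰
step 2: δ = (5.99 + 1000)·(-5.0/1000 + 1) − 1000 = 0.96‰
step 3: δ = (0.96 + 1000)·(11.3/1000 + 1) − 1000 = 12.27‰

12.3‰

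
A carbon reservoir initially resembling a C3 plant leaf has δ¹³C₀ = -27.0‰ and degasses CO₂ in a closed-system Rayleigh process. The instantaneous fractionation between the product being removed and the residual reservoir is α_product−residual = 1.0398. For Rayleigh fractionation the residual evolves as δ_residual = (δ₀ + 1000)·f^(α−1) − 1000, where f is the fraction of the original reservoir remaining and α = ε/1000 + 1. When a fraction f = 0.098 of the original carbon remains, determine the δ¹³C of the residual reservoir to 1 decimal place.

-112.9‰

Rayleigh residual: δ_res = (δ₀ + 1000)·f^(α−1) − 1000
α − 1 = 0.03980
f^(α−1) = 0.098^(0.03980) = 0.911698
δ_res = (-27.0 + 1000) × 0.911698 − 1000 = 887.082 − 1000 = -112.92‰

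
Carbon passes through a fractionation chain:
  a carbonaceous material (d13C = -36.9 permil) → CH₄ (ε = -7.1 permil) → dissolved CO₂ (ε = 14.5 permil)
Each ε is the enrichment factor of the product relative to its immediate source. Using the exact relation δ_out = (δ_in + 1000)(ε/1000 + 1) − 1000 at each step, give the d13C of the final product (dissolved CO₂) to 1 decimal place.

-29.9 permil

step 1: δ = (-36.90 + 1000)·(-7.1/1000 + 1) − 1000 = -43.74 permil
step 2: δ = (-43.74 + 1000)·(14.5/1000 + 1) − 1000 = -29.87 permil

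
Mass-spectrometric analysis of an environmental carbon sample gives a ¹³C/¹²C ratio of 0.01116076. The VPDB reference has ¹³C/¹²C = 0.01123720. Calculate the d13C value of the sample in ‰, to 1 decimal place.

d13C = (R_sample / R_standard − 1) × 1000
R_sample / R_standard = 0.01116076 / 0.01123720 = 0.993198
d13C = (0.993198 − 1) × 1000 = -6.80‰

-6.8‰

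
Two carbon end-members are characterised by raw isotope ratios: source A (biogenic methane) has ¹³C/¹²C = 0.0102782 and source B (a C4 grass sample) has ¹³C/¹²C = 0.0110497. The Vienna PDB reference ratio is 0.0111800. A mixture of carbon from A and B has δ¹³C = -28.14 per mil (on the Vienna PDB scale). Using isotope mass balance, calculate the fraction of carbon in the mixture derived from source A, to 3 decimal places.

δ_A = (0.0102782/0.0111800 − 1)×1000 = (0.919338 − 1)×1000 = -80.662 per mil
δ_B = (0.0110497/0.0111800 − 1)×1000 = (0.988345 − 1)×1000 = -11.655 per mil
f_A = (δ_mix − δ_B)/(δ_A − δ_B) = (-28.14 − (-11.655))/(-80.662 − (-11.655))
f_A = -16.485 / -69.007 = 0.2389

0.239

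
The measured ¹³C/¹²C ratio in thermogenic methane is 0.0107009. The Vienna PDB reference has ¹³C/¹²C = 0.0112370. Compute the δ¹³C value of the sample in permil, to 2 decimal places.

δ¹³C = (R_sample / R_standard − 1) × 1000
R_sample / R_standard = 0.0107009 / 0.0112370 = 0.952292
δ¹³C = (0.952292 − 1) × 1000 = -47.708 permil

-47.71 permil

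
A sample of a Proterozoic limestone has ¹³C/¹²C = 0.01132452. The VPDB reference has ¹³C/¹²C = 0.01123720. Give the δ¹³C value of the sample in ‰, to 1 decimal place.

7.8‰

δ¹³C = (R_sample / R_standard − 1) × 1000
R_sample / R_standard = 0.01132452 / 0.01123720 = 1.007771
δ¹³C = (1.007771 − 1) × 1000 = 7.77‰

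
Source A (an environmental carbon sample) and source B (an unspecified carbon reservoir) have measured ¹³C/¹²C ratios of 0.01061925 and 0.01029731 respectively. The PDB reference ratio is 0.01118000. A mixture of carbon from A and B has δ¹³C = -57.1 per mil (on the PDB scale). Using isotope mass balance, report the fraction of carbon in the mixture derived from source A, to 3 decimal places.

δ_A = (0.01061925/0.01118000 − 1)×1000 = (0.949843 − 1)×1000 = -50.157 per mil
δ_B = (0.01029731/0.01118000 − 1)×1000 = (0.921047 − 1)×1000 = -78.953 per mil
f_A = (δ_mix − δ_B)/(δ_A − δ_B) = (-57.1 − (-78.953))/(-50.157 − (-78.953))
f_A = 21.853 / 28.796 = 0.7589

0.759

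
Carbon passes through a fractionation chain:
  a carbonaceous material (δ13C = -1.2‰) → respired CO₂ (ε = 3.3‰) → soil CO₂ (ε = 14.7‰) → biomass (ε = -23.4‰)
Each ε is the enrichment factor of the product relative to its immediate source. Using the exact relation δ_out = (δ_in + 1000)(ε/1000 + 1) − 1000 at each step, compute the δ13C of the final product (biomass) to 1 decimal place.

-7.0‰

step 1: δ = (-1.20 + 1000)·(3.3/1000 + 1) − 1000 = 2.10‰
step 2: δ = (2.10 + 1000)·(14.7/1000 + 1) − 1000 = 16.83‰
step 3: δ = (16.83 + 1000)·(-23.4/1000 + 1) − 1000 = -6.97‰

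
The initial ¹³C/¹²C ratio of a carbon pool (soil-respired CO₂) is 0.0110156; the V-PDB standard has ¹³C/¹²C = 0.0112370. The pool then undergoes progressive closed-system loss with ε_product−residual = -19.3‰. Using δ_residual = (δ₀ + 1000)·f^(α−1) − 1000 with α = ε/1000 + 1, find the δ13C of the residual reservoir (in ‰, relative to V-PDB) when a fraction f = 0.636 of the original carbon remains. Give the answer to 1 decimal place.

-11.1‰

δ₀ = (0.0110156/0.0112370 − 1)×1000 = (0.980297 − 1)×1000 = -19.703‰
α − 1 = ε/1000 = -0.0193
f^(α−1) = 0.636^(-0.0193) = 1.008773
δ_res = (-19.703 + 1000) × 1.008773 − 1000 = 988.897 − 1000 = -11.10‰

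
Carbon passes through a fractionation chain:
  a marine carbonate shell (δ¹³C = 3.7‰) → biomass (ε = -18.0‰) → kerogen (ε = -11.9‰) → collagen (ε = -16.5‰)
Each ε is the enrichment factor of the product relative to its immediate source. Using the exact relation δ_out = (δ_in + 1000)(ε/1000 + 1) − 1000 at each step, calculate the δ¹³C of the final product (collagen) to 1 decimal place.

step 1: δ = (3.70 + 1000)·(-18.0/1000 + 1) − 1000 = -14.37‰
step 2: δ = (-14.37 + 1000)·(-11.9/1000 + 1) − 1000 = -26.10‰
step 3: δ = (-26.10 + 1000)·(-16.5/1000 + 1) − 1000 = -42.17‰

-42.2‰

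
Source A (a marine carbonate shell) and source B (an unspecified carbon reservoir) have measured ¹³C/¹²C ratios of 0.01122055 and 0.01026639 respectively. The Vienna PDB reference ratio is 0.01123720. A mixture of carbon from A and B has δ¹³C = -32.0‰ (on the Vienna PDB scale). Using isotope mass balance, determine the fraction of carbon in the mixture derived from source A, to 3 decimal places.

δ_A = (0.01122055/0.01123720 − 1)×1000 = (0.998518 − 1)×1000 = -1.482‰
δ_B = (0.01026639/0.01123720 − 1)×1000 = (0.913607 − 1)×1000 = -86.393‰
f_A = (δ_mix − δ_B)/(δ_A − δ_B) = (-32.0 − (-86.393))/(-1.482 − (-86.393))
f_A = 54.393 / 84.911 = 0.6406

0.641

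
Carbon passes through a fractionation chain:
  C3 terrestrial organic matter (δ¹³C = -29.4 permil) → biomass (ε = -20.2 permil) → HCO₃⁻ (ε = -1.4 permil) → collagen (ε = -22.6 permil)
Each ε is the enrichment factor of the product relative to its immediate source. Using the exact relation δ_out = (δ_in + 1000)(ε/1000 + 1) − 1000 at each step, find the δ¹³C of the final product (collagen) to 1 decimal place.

step 1: δ = (-29.40 + 1000)·(-20.2/1000 + 1) − 1000 = -49.01 permil
step 2: δ = (-49.01 + 1000)·(-1.4/1000 + 1) − 1000 = -50.34 permil
step 3: δ = (-50.34 + 1000)·(-22.6/1000 + 1) − 1000 = -71.80 permil

-71.8 permil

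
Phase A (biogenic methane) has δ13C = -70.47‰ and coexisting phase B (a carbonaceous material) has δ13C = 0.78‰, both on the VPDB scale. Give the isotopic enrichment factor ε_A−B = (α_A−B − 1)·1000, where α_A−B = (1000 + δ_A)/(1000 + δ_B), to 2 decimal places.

α_A−B = (1000 + -70.47) / (1000 + 0.78) = 929.53 / 1000.78 = 0.928806
ε_A−B = (0.928806 − 1) × 1000 = -71.194‰
(The approximation ε ≈ δ_A − δ_B would give -71.25‰.)

-71.19‰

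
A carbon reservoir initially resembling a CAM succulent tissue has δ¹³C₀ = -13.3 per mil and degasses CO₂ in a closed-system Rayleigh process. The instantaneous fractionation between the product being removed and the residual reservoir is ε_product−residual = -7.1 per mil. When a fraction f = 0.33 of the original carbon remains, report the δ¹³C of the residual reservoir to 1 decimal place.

-5.5 per mil

Rayleigh residual: δ_res = (δ₀ + 1000)·f^(α−1) − 1000
α = ε/1000 + 1 = 0.99290, so α − 1 = -0.00710
f^(α−1) = 0.33^(-0.00710) = 1.007903
δ_res = (-13.3 + 1000) × 1.007903 − 1000 = 994.497 − 1000 = -5.50 per mil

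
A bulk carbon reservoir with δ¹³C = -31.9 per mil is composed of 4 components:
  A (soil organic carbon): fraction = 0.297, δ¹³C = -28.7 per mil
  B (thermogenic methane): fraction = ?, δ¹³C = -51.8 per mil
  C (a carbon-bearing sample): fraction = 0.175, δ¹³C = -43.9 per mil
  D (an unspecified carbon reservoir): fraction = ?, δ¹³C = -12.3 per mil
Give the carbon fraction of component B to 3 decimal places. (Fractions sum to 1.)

0.233

Let f_B and f_D be the unknown fractions; fractions sum to 1 so f_B + f_D = 0.528.
Mass balance: Σ fᵢ·δᵢ = δ_bulk ⇒ f_B·(-51.8) + f_D·(-12.3) = -31.9 − (-16.206) = -15.694
Substitute f_D = 0.528 − f_B:
f_B·(-51.8 − -12.3) = -15.694 − 0.528×(-12.3) = -9.199
f_B = -9.199 / -39.5 = 0.2329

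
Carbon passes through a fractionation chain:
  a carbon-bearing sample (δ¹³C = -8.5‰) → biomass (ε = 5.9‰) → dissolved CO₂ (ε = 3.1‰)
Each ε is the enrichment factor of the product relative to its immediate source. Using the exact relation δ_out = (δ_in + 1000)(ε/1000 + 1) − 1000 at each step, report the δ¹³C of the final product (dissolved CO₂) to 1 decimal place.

0.4‰

step 1: δ = (-8.50 + 1000)·(5.9/1000 + 1) − 1000 = -2.65‰
step 2: δ = (-2.65 + 1000)·(3.1/1000 + 1) − 1000 = 0.44‰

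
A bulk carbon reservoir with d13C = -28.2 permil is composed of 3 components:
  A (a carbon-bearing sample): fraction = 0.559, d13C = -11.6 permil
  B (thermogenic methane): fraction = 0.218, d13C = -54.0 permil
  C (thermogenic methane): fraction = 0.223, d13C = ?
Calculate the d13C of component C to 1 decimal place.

Isotope mass balance: δ_bulk = Σ fᵢ·δᵢ.
-28.2 = 0.559×(-11.6) + 0.218×(-54.0) + 0.223×δ_C
0.223·δ_C = -28.2 − (-18.256) = -9.944
δ_C = -9.944 / 0.223 = -44.59 permil

-44.6 permil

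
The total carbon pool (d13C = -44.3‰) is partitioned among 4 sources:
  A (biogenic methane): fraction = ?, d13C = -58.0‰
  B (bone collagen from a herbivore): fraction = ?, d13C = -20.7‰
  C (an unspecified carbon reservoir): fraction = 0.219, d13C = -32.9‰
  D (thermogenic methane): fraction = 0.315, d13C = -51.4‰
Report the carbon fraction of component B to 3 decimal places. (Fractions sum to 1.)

0.164

Let f_B and f_A be the unknown fractions; fractions sum to 1 so f_B + f_A = 0.466.
Mass balance: Σ fᵢ·δᵢ = δ_bulk ⇒ f_B·(-20.7) + f_A·(-58.0) = -44.3 − (-23.396) = -20.904
Substitute f_A = 0.466 − f_B:
f_B·(-20.7 − -58.0) = -20.904 − 0.466×(-58.0) = 6.124
f_B = 6.124 / 37.3 = 0.1642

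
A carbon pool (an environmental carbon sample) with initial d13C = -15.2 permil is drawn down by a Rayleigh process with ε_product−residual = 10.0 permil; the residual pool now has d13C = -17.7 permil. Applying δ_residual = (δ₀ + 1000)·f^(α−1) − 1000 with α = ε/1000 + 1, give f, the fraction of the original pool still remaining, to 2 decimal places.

α − 1 = ε/1000 = 0.0100
(δ_res + 1000)/(δ₀ + 1000) = (-17.7 + 1000)/(-15.2 + 1000) = 982.3/984.8 = 0.997461
f = 0.997461^(1/0.0100) = exp(ln(0.997461)/0.0100) = exp(-0.00254/0.0100)
f = exp(-0.2542) = 0.7756

0.78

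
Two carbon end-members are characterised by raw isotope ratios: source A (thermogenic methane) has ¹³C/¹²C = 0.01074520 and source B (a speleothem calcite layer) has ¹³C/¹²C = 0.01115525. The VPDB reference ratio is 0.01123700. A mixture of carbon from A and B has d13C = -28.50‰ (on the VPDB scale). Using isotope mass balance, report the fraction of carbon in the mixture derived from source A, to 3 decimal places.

δ_A = (0.01074520/0.01123700 − 1)×1000 = (0.956234 − 1)×1000 = -43.766‰
δ_B = (0.01115525/0.01123700 − 1)×1000 = (0.992725 − 1)×1000 = -7.275‰
f_A = (δ_mix − δ_B)/(δ_A − δ_B) = (-28.50 − (-7.275))/(-43.766 − (-7.275))
f_A = -21.225 / -36.491 = 0.5816

0.582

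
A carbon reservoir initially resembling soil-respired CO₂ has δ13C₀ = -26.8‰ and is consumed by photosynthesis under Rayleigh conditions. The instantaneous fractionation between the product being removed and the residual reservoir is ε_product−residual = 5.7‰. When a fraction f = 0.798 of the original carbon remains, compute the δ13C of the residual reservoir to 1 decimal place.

Rayleigh residual: δ_res = (δ₀ + 1000)·f^(α−1) − 1000
α = ε/1000 + 1 = 1.00570, so α − 1 = 0.00570
f^(α−1) = 0.798^(0.00570) = 0.998715
δ_res = (-26.8 + 1000) × 0.998715 − 1000 = 971.949 − 1000 = -28.05‰

-28.1‰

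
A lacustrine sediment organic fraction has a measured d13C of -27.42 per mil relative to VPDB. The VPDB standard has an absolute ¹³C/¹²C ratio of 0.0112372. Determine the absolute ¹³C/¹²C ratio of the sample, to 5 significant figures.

0.010929

R_sample = R_standard × (d13C/1000 + 1)
R_sample = 0.0112372 × (-27.42/1000 + 1) = 0.0112372 × 0.972580
R_sample = 0.0109291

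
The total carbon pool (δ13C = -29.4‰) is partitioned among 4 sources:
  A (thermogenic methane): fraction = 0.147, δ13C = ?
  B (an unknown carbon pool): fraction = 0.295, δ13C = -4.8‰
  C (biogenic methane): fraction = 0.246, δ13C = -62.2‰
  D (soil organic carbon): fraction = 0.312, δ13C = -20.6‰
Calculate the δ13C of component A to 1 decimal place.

Isotope mass balance: δ_bulk = Σ fᵢ·δᵢ.
-29.4 = 0.147×δ_A + 0.295×(-4.8) + 0.246×(-62.2) + 0.312×(-20.6)
0.147·δ_A = -29.4 − (-23.144) = -6.256
δ_A = -6.256 / 0.147 = -42.56‰

-42.6‰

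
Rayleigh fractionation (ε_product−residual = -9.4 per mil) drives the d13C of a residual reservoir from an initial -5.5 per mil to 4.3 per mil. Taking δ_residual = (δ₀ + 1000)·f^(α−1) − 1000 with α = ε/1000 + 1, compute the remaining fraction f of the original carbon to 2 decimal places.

α − 1 = ε/1000 = -0.0094
(δ_res + 1000)/(δ₀ + 1000) = (4.3 + 1000)/(-5.5 + 1000) = 1004.3/994.5 = 1.009854
f = 1.009854^(1/-0.0094) = exp(ln(1.009854)/-0.0094) = exp(0.00981/-0.0094)
f = exp(-1.0432) = 0.3523

0.35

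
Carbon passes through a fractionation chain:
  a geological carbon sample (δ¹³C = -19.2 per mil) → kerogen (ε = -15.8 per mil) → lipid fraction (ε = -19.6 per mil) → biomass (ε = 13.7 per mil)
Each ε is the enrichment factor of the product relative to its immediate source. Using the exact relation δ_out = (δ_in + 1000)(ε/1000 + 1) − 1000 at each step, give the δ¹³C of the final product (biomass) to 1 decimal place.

-40.7 per mil

step 1: δ = (-19.20 + 1000)·(-15.8/1000 + 1) − 1000 = -34.70 per mil
step 2: δ = (-34.70 + 1000)·(-19.6/1000 + 1) − 1000 = -53.62 per mil
step 3: δ = (-53.62 + 1000)·(13.7/1000 + 1) − 1000 = -40.65 per mil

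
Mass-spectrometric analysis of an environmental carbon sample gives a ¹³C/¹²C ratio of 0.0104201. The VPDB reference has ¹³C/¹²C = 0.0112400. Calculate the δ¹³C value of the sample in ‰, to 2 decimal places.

-72.94‰

δ¹³C = (R_sample / R_standard − 1) × 1000
R_sample / R_standard = 0.0104201 / 0.0112400 = 0.927055
δ¹³C = (0.927055 − 1) × 1000 = -72.945‰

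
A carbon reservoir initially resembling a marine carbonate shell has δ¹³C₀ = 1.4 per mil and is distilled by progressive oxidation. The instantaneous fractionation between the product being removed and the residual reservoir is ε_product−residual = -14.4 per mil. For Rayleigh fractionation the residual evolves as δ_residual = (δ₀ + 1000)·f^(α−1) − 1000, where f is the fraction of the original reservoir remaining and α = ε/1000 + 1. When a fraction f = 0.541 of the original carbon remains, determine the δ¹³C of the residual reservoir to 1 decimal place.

10.3 per mil

Rayleigh residual: δ_res = (δ₀ + 1000)·f^(α−1) − 1000
α = ε/1000 + 1 = 0.98560, so α − 1 = -0.01440
f^(α−1) = 0.541^(-0.01440) = 1.008886
δ_res = (1.4 + 1000) × 1.008886 − 1000 = 1010.298 − 1000 = 10.30 per mil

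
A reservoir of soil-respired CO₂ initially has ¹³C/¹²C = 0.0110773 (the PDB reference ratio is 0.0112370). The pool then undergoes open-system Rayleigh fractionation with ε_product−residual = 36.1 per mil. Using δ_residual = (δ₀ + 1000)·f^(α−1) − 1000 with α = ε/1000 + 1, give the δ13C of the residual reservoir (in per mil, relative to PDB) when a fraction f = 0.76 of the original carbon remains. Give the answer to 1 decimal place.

δ₀ = (0.0110773/0.0112370 − 1)×1000 = (0.985788 − 1)×1000 = -14.212 per mil
α − 1 = ε/1000 = 0.0361
f^(α−1) = 0.76^(0.0361) = 0.990142
δ_res = (-14.212 + 1000) × 0.990142 − 1000 = 976.070 − 1000 = -23.93 per mil

-23.9 per mil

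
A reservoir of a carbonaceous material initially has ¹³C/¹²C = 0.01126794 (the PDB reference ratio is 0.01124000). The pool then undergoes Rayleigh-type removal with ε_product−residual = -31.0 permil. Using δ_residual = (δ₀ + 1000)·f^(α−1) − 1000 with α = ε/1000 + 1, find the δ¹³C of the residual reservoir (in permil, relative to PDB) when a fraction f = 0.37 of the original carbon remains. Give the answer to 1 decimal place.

δ₀ = (0.01126794/0.01124000 − 1)×1000 = (1.002486 − 1)×1000 = 2.486 permil
α − 1 = ε/1000 = -0.0310
f^(α−1) = 0.37^(-0.0310) = 1.031302
δ_res = (2.486 + 1000) × 1.031302 − 1000 = 1033.865 − 1000 = 33.87 permil

33.9 permil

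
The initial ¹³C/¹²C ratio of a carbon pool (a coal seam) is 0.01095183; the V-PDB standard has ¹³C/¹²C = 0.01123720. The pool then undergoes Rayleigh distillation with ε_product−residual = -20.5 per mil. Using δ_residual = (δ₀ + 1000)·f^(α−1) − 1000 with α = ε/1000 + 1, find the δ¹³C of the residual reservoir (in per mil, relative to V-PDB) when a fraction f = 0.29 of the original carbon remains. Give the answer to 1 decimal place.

δ₀ = (0.01095183/0.01123720 − 1)×1000 = (0.974605 − 1)×1000 = -25.395 per mil
α − 1 = ε/1000 = -0.0205
f^(α−1) = 0.29^(-0.0205) = 1.025701
δ_res = (-25.395 + 1000) × 1.025701 − 1000 = 999.653 − 1000 = -0.35 per mil

-0.3 per mil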